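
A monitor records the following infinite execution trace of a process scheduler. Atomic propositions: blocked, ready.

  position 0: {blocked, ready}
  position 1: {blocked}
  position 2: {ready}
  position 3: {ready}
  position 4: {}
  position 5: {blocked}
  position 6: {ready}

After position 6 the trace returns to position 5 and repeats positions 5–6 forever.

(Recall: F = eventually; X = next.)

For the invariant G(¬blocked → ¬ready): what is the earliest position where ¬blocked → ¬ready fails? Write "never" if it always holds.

Check ¬blocked → ¬ready at each position in order: 0 ✓, 1 ✓.
At position 2 the labels are {ready}, so ¬blocked → ¬ready is false there. This is the first violation.

2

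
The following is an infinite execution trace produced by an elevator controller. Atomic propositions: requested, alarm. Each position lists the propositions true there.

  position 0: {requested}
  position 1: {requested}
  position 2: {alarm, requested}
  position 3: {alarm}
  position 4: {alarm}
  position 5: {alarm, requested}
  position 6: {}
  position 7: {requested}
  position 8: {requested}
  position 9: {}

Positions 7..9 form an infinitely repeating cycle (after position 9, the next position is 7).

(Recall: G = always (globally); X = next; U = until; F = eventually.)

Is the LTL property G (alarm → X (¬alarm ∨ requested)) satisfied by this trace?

alarm → X (¬alarm ∨ requested) must hold at every position from 0 onward. It fails at position 2, so G (alarm → X (¬alarm ∨ requested)) is false.
Positions where alarm holds: 2, 3, 4, 5.
Check X (¬alarm ∨ requested) at each: 2→fails, 3→fails, 4→ok, 5→ok.

Does not hold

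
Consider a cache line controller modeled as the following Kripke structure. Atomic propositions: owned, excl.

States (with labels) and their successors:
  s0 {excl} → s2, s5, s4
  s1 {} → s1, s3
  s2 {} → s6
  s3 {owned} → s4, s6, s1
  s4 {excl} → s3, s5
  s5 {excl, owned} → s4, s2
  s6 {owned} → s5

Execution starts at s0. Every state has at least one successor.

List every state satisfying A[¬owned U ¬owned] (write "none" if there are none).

{s0, s1, s2, s4}

States satisfying ¬owned: {s0, s1, s2, s4}.
States satisfying A[¬owned U ¬owned]: {s0, s1, s2, s4}.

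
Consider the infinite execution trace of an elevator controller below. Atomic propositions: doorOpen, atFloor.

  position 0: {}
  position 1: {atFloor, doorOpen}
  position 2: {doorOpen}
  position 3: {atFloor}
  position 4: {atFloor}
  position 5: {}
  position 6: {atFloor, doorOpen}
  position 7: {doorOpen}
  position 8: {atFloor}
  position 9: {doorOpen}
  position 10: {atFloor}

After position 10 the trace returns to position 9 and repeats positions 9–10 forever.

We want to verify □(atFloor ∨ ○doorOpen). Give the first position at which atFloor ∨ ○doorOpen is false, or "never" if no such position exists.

Check atFloor ∨ ○doorOpen at each position in order: 0 ✓, 1 ✓.
At position 2 the labels are {doorOpen} and the next position 3 has {atFloor}, so atFloor ∨ ○doorOpen is false there. This is the first violation.

2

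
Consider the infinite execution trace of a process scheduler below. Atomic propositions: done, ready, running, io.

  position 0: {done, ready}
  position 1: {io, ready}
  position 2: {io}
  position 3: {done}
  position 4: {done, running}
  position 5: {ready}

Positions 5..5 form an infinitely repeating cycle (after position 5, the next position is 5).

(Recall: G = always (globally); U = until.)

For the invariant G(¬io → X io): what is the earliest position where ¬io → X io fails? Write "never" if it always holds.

3

Check ¬io → X io at each position in order: 0 ✓, 1 ✓, 2 ✓.
At position 3 the labels are {done} and the next position 4 has {done, running}, so ¬io → X io is false there. This is the first violation.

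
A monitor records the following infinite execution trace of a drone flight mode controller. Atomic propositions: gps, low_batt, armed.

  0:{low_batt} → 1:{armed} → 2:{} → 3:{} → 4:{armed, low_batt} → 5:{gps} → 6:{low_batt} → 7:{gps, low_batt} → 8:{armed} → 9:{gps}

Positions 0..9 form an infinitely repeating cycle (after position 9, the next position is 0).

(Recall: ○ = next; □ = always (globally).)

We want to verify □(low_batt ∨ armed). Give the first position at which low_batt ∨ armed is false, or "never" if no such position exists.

2

Check low_batt ∨ armed at each position in order: 0 ✓, 1 ✓.
At position 2 the labels are {}, so low_batt ∨ armed is false there. This is the first violation.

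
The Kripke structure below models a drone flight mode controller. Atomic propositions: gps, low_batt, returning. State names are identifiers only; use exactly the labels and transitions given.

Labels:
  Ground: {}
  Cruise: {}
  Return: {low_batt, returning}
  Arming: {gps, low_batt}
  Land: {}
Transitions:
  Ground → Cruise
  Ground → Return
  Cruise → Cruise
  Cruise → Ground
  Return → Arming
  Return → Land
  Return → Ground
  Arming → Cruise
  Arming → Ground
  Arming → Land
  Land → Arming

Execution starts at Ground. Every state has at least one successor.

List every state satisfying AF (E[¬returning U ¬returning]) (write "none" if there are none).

{Ground, Cruise, Return, Arming, Land}

States satisfying E[¬returning U ¬returning]: {Ground, Cruise, Arming, Land}.
States satisfying AF (E[¬returning U ¬returning]): {Ground, Cruise, Return, Arming, Land}.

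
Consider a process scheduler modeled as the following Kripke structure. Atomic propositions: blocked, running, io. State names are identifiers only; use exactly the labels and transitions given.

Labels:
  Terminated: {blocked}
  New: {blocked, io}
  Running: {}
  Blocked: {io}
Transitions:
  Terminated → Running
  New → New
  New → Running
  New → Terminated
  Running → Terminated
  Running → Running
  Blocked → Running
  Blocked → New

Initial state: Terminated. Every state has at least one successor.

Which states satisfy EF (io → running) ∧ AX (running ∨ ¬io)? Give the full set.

{Terminated, Running}

States satisfying io → running: {Terminated, Running}.
States satisfying EF (io → running): {Terminated, New, Running, Blocked}.
States satisfying running ∨ ¬io: {Terminated, Running}.
States satisfying AX (running ∨ ¬io): {Terminated, Running}.
States satisfying EF (io → running) ∧ AX (running ∨ ¬io): {Terminated, Running}.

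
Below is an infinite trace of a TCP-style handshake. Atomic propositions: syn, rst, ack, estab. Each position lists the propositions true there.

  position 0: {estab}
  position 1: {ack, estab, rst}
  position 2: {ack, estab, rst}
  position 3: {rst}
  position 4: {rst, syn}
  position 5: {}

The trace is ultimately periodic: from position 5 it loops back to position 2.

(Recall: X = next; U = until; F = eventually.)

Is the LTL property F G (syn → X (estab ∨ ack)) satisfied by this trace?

No

G (syn → X (estab ∨ ack)) is false at every position 0..5, so it never becomes true and F G (syn → X (estab ∨ ack)) fails.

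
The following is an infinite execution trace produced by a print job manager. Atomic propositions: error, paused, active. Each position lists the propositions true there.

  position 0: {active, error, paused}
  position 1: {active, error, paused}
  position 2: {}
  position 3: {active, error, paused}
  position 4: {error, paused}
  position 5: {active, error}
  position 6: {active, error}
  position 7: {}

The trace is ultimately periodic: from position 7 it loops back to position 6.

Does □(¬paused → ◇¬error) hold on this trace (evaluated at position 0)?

¬paused → ◇¬error holds at every position 0..7, and those are all positions ever visited, so □(¬paused → ◇¬error) holds.
Positions where ¬paused holds: 2, 5, 6, 7.
Check ◇¬error at each: 2→ok, 5→ok, 6→ok, 7→ok.

Satisfied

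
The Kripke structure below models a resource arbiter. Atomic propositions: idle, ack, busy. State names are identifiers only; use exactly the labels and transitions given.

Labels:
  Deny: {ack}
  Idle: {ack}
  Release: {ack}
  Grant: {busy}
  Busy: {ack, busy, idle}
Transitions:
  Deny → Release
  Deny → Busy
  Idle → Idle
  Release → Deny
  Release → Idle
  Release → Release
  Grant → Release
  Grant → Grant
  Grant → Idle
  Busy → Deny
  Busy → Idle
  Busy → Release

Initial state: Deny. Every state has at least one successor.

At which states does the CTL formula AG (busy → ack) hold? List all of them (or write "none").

{Deny, Idle, Release, Busy}

States satisfying busy → ack: {Deny, Idle, Release, Busy}.
States satisfying AG (busy → ack): {Deny, Idle, Release, Busy}.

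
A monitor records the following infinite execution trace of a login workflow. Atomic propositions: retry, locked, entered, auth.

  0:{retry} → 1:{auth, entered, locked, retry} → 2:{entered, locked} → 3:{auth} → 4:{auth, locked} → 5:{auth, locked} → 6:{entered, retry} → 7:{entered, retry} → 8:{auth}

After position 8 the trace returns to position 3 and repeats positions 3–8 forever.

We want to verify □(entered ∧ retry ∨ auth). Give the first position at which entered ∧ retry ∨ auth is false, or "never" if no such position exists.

At position 0 the labels are {retry}, so entered ∧ retry ∨ auth is false there. This is the first violation.

0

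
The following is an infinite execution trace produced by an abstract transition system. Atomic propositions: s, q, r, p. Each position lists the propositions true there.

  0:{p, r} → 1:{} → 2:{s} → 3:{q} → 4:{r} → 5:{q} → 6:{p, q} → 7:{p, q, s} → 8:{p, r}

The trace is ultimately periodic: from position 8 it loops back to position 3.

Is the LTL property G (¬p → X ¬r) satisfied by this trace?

¬p → X ¬r must hold at every position from 0 onward. It fails at position 3, so G (¬p → X ¬r) is false.
Positions where ¬p holds: 1, 2, 3, 4, 5.
Check X ¬r at each: 1→ok, 2→ok, 3→fails, 4→ok, 5→ok.

Does not hold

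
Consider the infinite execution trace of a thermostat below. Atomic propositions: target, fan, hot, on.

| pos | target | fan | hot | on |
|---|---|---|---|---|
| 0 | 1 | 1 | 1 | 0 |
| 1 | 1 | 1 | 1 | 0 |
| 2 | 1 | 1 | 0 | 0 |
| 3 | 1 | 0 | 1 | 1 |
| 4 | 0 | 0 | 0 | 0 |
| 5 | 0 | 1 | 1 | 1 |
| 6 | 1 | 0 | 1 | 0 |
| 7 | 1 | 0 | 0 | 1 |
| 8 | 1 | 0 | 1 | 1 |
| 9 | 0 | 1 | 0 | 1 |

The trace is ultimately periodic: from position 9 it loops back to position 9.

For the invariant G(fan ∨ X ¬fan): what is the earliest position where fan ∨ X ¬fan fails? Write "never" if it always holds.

Check fan ∨ X ¬fan at each position in order: 0 ✓, 1 ✓, 2 ✓, 3 ✓.
At position 4 the labels are {} and the next position 5 has {fan, hot, on}, so fan ∨ X ¬fan is false there. This is the first violation.

4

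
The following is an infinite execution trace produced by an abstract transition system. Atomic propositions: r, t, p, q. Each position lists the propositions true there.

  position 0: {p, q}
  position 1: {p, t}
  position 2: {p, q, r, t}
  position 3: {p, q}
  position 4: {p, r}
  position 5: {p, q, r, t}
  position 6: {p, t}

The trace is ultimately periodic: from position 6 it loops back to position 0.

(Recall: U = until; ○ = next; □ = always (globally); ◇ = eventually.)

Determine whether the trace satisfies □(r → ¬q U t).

r → ¬q U t holds at every position 0..6, and those are all positions ever visited, so □(r → ¬q U t) holds.
Positions where r holds: 2, 4, 5.
Check ¬q U t at each: 2→ok, 4→ok, 5→ok.

Holds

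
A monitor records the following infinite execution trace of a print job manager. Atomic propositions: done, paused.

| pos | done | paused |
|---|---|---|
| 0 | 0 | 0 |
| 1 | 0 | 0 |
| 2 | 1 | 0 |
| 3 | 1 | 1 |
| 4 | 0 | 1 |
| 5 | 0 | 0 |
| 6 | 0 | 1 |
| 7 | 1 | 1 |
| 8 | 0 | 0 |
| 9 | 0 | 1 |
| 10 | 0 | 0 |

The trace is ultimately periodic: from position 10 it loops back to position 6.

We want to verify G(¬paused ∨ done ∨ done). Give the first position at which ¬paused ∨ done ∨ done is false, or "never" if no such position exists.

4

Check ¬paused ∨ done ∨ done at each position in order: 0 ✓, 1 ✓, 2 ✓, 3 ✓.
At position 4 the labels are {paused}, so ¬paused ∨ done ∨ done is false there. This is the first violation.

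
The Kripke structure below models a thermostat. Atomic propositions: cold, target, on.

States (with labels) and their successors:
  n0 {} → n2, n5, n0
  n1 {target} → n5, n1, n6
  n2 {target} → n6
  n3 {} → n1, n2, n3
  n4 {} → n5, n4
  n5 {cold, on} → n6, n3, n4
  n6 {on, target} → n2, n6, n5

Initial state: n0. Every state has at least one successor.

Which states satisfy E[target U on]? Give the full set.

States satisfying target: {n1, n2, n6}.
States satisfying on: {n5, n6}.
States satisfying E[target U on]: {n1, n2, n5, n6}.

{n1, n2, n5, n6}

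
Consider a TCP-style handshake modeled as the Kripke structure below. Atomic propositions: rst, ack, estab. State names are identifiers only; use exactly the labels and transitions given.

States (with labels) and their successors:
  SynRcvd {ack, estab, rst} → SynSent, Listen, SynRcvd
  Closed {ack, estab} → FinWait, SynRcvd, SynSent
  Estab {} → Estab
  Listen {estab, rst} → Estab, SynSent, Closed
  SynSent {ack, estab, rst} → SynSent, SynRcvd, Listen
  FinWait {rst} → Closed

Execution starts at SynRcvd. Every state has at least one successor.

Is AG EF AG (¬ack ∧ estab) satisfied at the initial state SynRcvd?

States satisfying EF AG (¬ack ∧ estab): ∅.
States satisfying AG EF AG (¬ack ∧ estab): ∅.
Closed is reachable from SynRcvd and violates EF AG (¬ack ∧ estab), so AG fails at SynRcvd.
SynRcvd ∉ Sat(AG EF AG (¬ack ∧ estab)).

Violated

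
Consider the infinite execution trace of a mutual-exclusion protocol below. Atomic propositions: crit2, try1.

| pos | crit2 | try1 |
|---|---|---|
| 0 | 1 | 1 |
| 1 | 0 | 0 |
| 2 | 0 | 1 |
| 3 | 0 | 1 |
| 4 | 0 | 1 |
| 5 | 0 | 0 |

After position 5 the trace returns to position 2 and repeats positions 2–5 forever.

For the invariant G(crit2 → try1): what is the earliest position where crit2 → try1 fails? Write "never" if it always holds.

crit2 → try1 holds at every position 0..5, and those are all the positions the trace ever visits, so the invariant G(crit2 → try1) is never violated.

never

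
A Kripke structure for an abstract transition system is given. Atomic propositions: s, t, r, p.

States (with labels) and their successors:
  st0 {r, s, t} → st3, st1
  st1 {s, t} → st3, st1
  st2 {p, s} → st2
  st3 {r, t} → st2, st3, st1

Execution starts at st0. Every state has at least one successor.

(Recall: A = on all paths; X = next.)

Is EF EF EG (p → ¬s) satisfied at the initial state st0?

Yes

States satisfying EF EG (p → ¬s): {st0, st1, st3}.
States satisfying EF EF EG (p → ¬s): {st0, st1, st3}.
Some path from st0 reaches a state where EF EG (p → ¬s) holds.
st0 ∈ Sat(EF EF EG (p → ¬s)).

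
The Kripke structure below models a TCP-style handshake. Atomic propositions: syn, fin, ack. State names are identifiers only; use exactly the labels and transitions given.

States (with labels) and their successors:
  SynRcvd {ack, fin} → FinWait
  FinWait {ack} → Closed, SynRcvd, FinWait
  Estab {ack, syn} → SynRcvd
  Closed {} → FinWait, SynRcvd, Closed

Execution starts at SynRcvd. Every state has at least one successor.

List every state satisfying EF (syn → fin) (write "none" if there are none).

States satisfying syn → fin: {SynRcvd, FinWait, Closed}.
States satisfying EF (syn → fin): {SynRcvd, FinWait, Estab, Closed}.

{SynRcvd, FinWait, Estab, Closed}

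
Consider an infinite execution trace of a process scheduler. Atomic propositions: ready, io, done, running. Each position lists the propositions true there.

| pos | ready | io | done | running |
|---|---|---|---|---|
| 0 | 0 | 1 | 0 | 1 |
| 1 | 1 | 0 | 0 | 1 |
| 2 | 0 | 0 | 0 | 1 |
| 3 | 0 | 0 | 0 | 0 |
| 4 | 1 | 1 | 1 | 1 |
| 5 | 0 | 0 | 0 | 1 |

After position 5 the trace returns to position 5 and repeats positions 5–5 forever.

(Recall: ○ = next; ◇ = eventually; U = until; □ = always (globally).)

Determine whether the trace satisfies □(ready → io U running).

Holds

ready → io U running holds at every position 0..5, and those are all positions ever visited, so □(ready → io U running) holds.
Positions where ready holds: 1, 4.
Check io U running at each: 1→ok, 4→ok.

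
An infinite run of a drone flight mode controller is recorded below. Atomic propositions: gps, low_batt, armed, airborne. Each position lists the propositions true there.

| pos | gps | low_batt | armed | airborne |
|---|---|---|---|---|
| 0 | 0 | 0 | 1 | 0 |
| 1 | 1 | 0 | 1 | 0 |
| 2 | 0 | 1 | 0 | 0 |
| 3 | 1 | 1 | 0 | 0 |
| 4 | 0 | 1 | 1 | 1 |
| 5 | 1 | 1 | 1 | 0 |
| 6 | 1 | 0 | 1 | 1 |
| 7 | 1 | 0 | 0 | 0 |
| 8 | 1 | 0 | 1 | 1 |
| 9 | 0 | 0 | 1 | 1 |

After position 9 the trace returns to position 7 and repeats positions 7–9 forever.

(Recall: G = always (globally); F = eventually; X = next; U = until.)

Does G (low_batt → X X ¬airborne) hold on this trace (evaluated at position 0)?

low_batt → X X ¬airborne must hold at every position from 0 onward. It fails at position 2, so G (low_batt → X X ¬airborne) is false.
Positions where low_batt holds: 2, 3, 4, 5.
Check X X ¬airborne at each: 2→fails, 3→ok, 4→fails, 5→ok.

Violated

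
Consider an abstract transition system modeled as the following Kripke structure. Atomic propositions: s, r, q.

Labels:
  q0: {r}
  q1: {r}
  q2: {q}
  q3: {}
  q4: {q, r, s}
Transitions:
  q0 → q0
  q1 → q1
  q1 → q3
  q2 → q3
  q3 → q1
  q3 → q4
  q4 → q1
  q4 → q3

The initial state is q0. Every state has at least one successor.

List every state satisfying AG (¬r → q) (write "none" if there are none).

States satisfying ¬r → q: {q0, q1, q2, q4}.
States satisfying AG (¬r → q): {q0}.

{q0}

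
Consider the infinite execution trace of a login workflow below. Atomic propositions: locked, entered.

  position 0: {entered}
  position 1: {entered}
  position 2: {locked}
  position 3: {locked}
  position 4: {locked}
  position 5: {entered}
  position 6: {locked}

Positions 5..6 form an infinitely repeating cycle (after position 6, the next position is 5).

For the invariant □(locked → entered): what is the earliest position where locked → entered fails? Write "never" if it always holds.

2

Check locked → entered at each position in order: 0 ✓, 1 ✓.
At position 2 the labels are {locked}, so locked → entered is false there. This is the first violation.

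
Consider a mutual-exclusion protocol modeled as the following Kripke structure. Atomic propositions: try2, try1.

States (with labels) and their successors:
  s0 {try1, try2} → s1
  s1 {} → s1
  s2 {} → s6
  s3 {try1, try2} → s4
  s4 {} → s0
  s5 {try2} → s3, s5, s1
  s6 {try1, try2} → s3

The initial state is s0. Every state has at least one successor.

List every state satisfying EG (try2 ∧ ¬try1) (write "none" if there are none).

States satisfying try2 ∧ ¬try1: {s5}.
States satisfying EG (try2 ∧ ¬try1): {s5}.

{s5}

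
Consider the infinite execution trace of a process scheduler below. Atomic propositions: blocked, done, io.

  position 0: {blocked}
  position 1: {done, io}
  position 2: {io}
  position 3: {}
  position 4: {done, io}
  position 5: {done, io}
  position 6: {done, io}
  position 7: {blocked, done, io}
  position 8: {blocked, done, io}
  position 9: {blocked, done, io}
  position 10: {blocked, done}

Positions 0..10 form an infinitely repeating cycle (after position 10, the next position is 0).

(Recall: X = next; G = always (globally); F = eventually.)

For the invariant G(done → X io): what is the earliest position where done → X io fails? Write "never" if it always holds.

Check done → X io at each position in order: 0 ✓, 1 ✓, 2 ✓, 3 ✓, 4 ✓, 5 ✓, 6 ✓, 7 ✓, 8 ✓.
At position 9 the labels are {blocked, done, io} and the next position 10 has {blocked, done}, so done → X io is false there. This is the first violation.

9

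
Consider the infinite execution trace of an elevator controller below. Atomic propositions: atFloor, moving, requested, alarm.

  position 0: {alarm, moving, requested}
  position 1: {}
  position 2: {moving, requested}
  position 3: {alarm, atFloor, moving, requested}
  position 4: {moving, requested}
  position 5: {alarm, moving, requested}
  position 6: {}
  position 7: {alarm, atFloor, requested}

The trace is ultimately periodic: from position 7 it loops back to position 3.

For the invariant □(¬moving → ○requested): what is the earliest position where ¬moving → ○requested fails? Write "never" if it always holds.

never

¬moving → ○requested holds at every position 0..7, and those are all the positions the trace ever visits, so the invariant □(¬moving → ○requested) is never violated.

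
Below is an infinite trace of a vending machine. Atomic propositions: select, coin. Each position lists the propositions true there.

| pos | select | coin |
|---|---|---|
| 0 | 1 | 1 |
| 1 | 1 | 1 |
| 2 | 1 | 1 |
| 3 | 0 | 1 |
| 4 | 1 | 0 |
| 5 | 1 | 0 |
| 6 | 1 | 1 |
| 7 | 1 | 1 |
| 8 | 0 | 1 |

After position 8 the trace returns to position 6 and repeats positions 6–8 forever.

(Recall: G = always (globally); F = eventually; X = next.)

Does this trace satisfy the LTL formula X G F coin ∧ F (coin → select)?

Satisfied

The position after 0 is 1; G F coin is true there.
coin → select holds at position 0, which is reachable from 0, so F (coin → select) holds.
At position 0: X G F coin is true; F (coin → select) is true; so X G F coin ∧ F (coin → select) is true.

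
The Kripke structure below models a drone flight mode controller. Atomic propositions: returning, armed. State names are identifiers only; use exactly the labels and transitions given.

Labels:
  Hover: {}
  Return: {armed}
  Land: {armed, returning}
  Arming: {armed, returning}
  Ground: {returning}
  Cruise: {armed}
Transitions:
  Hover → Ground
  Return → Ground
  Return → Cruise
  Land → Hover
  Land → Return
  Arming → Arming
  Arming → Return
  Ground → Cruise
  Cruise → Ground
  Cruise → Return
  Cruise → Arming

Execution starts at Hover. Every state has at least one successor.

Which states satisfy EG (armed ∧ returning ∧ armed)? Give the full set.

States satisfying armed ∧ returning ∧ armed: {Land, Arming}.
States satisfying EG (armed ∧ returning ∧ armed): {Arming}.

{Arming}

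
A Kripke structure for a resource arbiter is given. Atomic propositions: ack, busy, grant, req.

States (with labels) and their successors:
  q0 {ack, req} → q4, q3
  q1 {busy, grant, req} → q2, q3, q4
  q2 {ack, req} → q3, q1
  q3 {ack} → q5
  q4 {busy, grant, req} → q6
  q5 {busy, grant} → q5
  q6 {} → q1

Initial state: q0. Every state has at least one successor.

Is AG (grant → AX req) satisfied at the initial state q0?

No

States satisfying grant → AX req: {q0, q2, q3, q6}.
States satisfying AG (grant → AX req): ∅.
q1 is reachable from q0 and violates grant → AX req, so AG fails at q0.
q0 ∉ Sat(AG (grant → AX req)).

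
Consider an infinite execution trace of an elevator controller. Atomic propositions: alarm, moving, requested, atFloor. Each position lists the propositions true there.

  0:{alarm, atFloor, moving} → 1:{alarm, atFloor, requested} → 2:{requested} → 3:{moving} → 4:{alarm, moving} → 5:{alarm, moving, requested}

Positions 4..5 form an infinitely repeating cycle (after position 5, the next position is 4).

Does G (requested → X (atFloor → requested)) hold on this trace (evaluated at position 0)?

requested → X (atFloor → requested) holds at every position 0..5, and those are all positions ever visited, so G (requested → X (atFloor → requested)) holds.
Positions where requested holds: 1, 2, 5.
Check X (atFloor → requested) at each: 1→ok, 2→ok, 5→ok.

Holds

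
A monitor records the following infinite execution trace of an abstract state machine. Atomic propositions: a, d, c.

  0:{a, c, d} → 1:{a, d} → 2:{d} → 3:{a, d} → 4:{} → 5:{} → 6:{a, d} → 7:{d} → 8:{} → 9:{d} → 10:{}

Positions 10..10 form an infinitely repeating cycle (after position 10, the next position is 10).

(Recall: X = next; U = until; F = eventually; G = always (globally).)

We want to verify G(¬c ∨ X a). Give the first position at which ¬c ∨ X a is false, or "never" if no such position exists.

never

¬c ∨ X a holds at every position 0..10, and those are all the positions the trace ever visits, so the invariant G(¬c ∨ X a) is never violated.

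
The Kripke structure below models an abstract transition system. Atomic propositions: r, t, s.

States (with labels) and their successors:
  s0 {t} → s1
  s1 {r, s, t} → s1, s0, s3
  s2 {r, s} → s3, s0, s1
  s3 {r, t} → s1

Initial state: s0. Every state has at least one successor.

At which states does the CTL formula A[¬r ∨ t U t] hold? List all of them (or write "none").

States satisfying ¬r ∨ t: {s0, s1, s3}.
States satisfying t: {s0, s1, s3}.
States satisfying A[¬r ∨ t U t]: {s0, s1, s3}.

{s0, s1, s3}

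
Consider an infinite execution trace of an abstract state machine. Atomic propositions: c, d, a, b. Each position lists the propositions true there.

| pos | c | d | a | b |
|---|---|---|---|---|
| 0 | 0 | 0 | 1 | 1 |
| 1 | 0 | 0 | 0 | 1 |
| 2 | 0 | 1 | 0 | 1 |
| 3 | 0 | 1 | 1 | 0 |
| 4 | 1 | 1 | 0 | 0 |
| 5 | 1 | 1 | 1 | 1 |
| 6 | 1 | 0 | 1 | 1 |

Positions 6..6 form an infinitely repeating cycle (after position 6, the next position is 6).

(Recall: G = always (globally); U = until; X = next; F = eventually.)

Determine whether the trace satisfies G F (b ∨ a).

Holds

F (b ∨ a) holds at every position 0..6, and those are all positions ever visited, so G F (b ∨ a) holds.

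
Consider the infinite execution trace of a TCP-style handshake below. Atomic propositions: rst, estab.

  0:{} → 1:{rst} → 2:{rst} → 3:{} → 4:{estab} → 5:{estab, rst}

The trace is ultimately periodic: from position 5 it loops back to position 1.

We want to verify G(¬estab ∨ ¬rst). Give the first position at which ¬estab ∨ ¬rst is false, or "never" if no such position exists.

5

Check ¬estab ∨ ¬rst at each position in order: 0 ✓, 1 ✓, 2 ✓, 3 ✓, 4 ✓.
At position 5 the labels are {estab, rst}, so ¬estab ∨ ¬rst is false there. This is the first violation.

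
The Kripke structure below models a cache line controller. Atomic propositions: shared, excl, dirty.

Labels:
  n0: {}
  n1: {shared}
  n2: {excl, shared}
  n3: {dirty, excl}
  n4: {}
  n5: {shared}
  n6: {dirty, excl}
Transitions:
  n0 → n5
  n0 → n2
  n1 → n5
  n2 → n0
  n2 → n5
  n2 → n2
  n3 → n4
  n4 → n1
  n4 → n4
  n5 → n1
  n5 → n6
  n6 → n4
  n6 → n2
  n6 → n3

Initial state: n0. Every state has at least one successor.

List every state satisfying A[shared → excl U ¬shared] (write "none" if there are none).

{n0, n3, n4, n6}

States satisfying shared → excl: {n0, n2, n3, n4, n6}.
States satisfying ¬shared: {n0, n3, n4, n6}.
States satisfying A[shared → excl U ¬shared]: {n0, n3, n4, n6}.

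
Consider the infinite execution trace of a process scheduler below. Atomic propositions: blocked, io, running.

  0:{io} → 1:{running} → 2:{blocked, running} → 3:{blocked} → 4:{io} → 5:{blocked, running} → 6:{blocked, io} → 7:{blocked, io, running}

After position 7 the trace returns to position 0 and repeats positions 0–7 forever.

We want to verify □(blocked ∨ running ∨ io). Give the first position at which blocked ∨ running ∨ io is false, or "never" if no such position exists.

never

blocked ∨ running ∨ io holds at every position 0..7, and those are all the positions the trace ever visits, so the invariant □(blocked ∨ running ∨ io) is never violated.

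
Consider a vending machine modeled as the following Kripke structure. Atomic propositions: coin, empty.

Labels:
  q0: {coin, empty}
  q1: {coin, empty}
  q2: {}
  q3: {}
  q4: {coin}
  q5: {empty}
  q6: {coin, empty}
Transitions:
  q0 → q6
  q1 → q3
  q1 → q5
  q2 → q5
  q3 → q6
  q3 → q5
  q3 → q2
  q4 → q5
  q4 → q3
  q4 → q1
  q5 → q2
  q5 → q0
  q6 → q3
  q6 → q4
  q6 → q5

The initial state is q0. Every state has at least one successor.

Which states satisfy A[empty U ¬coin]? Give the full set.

States satisfying empty: {q0, q1, q5, q6}.
States satisfying ¬coin: {q2, q3, q5}.
States satisfying A[empty U ¬coin]: {q1, q2, q3, q5}.

{q1, q2, q3, q5}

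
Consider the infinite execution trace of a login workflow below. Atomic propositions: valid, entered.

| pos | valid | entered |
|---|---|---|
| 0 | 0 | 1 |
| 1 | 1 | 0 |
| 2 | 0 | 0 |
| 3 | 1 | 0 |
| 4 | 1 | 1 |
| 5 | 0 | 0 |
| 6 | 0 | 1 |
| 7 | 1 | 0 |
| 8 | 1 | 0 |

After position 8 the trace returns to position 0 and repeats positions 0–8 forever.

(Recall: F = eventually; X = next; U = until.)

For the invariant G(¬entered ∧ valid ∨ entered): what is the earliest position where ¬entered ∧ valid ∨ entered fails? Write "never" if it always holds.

Check ¬entered ∧ valid ∨ entered at each position in order: 0 ✓, 1 ✓.
At position 2 the labels are {}, so ¬entered ∧ valid ∨ entered is false there. This is the first violation.

2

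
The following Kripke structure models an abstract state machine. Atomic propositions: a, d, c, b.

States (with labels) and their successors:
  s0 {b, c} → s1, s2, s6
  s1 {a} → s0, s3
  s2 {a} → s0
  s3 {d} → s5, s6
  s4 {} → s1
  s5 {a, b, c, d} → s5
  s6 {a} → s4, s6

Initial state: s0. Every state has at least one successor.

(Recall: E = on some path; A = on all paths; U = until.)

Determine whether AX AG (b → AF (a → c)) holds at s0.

States satisfying AG (b → AF (a → c)): {s0, s1, s2, s3, s4, s5, s6}.
States satisfying AX AG (b → AF (a → c)): {s0, s1, s2, s3, s4, s5, s6}.
s0 ∈ Sat(AX AG (b → AF (a → c))).

Holds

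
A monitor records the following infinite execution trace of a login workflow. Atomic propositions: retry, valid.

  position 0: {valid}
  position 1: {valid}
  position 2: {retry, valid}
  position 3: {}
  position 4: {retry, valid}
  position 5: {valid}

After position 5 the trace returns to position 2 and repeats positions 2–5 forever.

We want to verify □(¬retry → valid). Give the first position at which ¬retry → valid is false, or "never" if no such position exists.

Check ¬retry → valid at each position in order: 0 ✓, 1 ✓, 2 ✓.
At position 3 the labels are {}, so ¬retry → valid is false there. This is the first violation.

3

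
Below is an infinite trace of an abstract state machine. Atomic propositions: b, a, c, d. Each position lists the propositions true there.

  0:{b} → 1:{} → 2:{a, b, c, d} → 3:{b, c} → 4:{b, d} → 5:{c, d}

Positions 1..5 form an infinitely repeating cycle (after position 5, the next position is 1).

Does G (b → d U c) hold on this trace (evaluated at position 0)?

Violated

b → d U c must hold at every position from 0 onward. It fails at position 0, so G (b → d U c) is false.
Positions where b holds: 0, 2, 3, 4.
Check d U c at each: 0→fails, 2→ok, 3→ok, 4→ok.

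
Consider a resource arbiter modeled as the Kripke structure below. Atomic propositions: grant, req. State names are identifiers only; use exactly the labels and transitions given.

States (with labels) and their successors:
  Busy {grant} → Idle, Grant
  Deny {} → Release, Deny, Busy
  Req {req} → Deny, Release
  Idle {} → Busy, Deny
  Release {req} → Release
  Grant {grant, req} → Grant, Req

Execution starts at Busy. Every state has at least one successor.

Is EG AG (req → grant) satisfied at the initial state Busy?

Violated

States satisfying AG (req → grant): ∅.
States satisfying EG AG (req → grant): ∅.
No suitable path/successor from Busy witnesses the formula.
Busy ∉ Sat(EG AG (req → grant)).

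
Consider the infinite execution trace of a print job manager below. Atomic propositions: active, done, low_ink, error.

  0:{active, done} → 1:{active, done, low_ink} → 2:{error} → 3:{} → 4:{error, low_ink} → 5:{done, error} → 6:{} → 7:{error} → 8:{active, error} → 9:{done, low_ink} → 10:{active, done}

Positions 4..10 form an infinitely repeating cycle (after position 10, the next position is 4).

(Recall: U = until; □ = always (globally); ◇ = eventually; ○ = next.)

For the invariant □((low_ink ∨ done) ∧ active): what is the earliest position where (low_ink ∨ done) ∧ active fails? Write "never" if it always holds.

Check (low_ink ∨ done) ∧ active at each position in order: 0 ✓, 1 ✓.
At position 2 the labels are {error}, so (low_ink ∨ done) ∧ active is false there. This is the first violation.

2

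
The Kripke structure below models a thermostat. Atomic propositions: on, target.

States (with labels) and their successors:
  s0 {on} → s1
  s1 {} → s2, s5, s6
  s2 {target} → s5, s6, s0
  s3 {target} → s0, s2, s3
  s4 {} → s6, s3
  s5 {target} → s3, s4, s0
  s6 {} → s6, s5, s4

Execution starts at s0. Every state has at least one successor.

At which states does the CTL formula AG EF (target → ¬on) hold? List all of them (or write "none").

States satisfying EF (target → ¬on): {s0, s1, s2, s3, s4, s5, s6}.
States satisfying AG EF (target → ¬on): {s0, s1, s2, s3, s4, s5, s6}.

{s0, s1, s2, s3, s4, s5, s6}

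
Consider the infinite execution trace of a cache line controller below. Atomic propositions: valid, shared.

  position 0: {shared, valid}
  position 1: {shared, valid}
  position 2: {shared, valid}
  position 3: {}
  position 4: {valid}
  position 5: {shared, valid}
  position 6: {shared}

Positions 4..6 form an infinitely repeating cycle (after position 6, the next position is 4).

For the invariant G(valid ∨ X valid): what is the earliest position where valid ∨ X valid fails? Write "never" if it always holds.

never

valid ∨ X valid holds at every position 0..6, and those are all the positions the trace ever visits, so the invariant G(valid ∨ X valid) is never violated.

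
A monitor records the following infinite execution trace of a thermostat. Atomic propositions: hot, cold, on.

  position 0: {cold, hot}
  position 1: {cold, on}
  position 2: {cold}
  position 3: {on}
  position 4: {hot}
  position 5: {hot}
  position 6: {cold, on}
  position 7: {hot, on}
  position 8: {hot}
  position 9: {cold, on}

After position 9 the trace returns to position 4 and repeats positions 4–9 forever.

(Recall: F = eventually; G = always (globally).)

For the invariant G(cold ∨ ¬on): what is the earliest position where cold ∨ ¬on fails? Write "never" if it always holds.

Check cold ∨ ¬on at each position in order: 0 ✓, 1 ✓, 2 ✓.
At position 3 the labels are {on}, so cold ∨ ¬on is false there. This is the first violation.

3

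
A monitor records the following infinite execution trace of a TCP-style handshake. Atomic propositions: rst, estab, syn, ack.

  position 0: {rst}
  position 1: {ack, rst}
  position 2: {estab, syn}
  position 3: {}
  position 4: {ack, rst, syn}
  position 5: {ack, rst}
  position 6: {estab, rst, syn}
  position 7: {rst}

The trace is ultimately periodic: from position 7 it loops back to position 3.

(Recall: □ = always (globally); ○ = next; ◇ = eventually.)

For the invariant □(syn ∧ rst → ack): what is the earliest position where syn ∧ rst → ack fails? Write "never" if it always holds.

Check syn ∧ rst → ack at each position in order: 0 ✓, 1 ✓, 2 ✓, 3 ✓, 4 ✓, 5 ✓.
At position 6 the labels are {estab, rst, syn}, so syn ∧ rst → ack is false there. This is the first violation.

6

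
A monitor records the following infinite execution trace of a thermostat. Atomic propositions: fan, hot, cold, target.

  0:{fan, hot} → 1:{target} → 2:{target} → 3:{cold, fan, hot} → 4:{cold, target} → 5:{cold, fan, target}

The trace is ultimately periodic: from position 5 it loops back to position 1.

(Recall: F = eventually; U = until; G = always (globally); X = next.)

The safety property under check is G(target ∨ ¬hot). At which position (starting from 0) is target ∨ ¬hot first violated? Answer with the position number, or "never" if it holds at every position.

At position 0 the labels are {fan, hot}, so target ∨ ¬hot is false there. This is the first violation.

0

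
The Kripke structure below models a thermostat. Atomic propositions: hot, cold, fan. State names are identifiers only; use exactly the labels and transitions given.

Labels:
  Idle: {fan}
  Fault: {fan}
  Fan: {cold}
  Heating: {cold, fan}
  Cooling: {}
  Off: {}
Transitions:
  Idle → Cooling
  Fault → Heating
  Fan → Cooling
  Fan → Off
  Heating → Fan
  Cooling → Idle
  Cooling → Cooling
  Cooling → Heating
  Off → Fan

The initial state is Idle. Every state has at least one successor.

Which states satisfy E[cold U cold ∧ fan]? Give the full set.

{Heating}

States satisfying cold: {Fan, Heating}.
States satisfying cold ∧ fan: {Heating}.
States satisfying E[cold U cold ∧ fan]: {Heating}.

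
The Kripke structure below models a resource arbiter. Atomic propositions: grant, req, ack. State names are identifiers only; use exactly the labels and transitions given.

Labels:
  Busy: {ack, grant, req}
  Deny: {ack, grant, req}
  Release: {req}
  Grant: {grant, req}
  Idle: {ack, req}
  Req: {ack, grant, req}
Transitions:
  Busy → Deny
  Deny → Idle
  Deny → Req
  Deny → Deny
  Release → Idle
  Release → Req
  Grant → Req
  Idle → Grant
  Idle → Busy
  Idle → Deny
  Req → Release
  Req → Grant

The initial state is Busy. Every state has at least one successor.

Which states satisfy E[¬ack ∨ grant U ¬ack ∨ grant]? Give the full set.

States satisfying ¬ack ∨ grant: {Busy, Deny, Release, Grant, Req}.
States satisfying E[¬ack ∨ grant U ¬ack ∨ grant]: {Busy, Deny, Release, Grant, Req}.

{Busy, Deny, Release, Grant, Req}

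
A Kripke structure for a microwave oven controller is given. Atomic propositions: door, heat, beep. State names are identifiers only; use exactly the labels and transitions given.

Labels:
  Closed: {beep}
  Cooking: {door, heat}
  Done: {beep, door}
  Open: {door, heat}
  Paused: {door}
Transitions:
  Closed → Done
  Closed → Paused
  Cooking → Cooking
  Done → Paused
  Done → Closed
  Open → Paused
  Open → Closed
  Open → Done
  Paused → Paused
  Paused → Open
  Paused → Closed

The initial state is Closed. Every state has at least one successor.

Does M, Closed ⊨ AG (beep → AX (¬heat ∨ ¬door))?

States satisfying beep → AX (¬heat ∨ ¬door): {Closed, Cooking, Done, Open, Paused}.
States satisfying AG (beep → AX (¬heat ∨ ¬door)): {Closed, Cooking, Done, Open, Paused}.
Every state reachable from Closed satisfies beep → AX (¬heat ∨ ¬door).
Closed ∈ Sat(AG (beep → AX (¬heat ∨ ¬door))).

Holds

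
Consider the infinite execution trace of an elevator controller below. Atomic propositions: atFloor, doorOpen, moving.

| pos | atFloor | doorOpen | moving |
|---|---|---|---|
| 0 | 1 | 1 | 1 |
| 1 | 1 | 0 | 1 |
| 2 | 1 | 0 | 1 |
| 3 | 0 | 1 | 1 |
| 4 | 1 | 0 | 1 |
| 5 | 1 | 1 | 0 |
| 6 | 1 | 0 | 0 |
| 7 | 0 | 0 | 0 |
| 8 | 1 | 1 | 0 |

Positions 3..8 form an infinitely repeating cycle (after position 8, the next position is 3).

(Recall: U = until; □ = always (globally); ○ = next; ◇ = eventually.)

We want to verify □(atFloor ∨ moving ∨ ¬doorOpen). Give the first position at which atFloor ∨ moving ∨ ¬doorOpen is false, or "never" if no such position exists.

atFloor ∨ moving ∨ ¬doorOpen holds at every position 0..8, and those are all the positions the trace ever visits, so the invariant □(atFloor ∨ moving ∨ ¬doorOpen) is never violated.

never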